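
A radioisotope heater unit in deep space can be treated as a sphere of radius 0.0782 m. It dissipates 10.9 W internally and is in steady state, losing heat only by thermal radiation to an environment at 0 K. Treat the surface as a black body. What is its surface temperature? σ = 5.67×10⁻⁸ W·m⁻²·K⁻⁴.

T ≈ 224 K

Steady state: internal power = radiated power, P = εσA T⁴.
Radiating area A = 4πr² = 0.07685 m².
T⁴ = P/(εσA) = 10.9/(1.0·5.67×10⁻⁸·0.07685) = 2.502×10⁹ K⁴.
T = (2.502×10⁹)^(1/4).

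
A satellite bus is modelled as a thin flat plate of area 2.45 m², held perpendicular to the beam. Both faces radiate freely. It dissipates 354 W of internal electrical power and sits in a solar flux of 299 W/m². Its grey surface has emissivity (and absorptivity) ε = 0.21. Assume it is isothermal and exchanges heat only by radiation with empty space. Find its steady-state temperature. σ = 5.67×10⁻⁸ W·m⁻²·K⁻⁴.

At steady state, absorbed solar power + internal power = radiated power.
Absorbed: α·S·A_cross = 0.21·299·2.450 = 153.8 W (cross-section A).
Total input = 153.8 + 354 = 507.8 W.
Radiated: εσ·A_surf·T⁴ with A_surf = 2A = 4.900 m².
T⁴ = 507.8/(0.21·5.67×10⁻⁸·4.900) = 8.704×10⁹ K⁴.

T ≈ 305 K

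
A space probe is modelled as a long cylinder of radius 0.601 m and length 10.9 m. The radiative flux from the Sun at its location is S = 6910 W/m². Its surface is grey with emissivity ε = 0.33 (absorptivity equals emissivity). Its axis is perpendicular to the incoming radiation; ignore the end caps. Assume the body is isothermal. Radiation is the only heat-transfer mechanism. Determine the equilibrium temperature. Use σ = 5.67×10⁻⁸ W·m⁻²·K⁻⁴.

At equilibrium, absorbed power = emitted power.
Absorbing cross-section = 2rL = 13.10 m²; emitting surface = 2πrL = 41.16 m² (ratio π).
εS·A_cross = εσ·A_surf·T⁴  ⇒  T⁴ = S/(πσ)   (ε cancels).
T⁴ = 6910/(π·5.67×10⁻⁸) = 3.879×10¹⁰ K⁴.
T = (3.879×10¹⁰)^(1/4).

T ≈ 444 K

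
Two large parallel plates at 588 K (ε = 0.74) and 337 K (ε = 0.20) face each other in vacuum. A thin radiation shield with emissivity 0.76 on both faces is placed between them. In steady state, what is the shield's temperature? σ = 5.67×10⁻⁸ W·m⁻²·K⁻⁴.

In steady state the net flux on the hot side equals that on the cold side.
σ(T₁⁴−T_s⁴)/D₁ = σ(T_s⁴−T₂⁴)/D₂, with D₁ = 1/ε₁+1/ε_s−1 = 1.667, D₂ = 1/ε_s+1/ε₂−1 = 5.316.
Solve for T_s⁴: T_s⁴ = (D₂·T₁⁴ + D₁·T₂⁴)/(D₁+D₂) = 9.408×10¹⁰ K⁴.

T_s ≈ 554 K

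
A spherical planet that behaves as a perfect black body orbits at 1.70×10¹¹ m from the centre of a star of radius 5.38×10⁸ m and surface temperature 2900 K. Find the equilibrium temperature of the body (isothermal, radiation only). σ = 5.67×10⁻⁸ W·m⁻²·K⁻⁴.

The star's surface emits σT_*⁴; at distance d the flux is S = σT_*⁴(R_*/d)².
S = 5.67×10⁻⁸·(2900)⁴·(5.38×10⁸/1.70×10¹¹)² = 40.16 W/m².
For an isothermal sphere T⁴ = (1−a)S/(4σ) = 1.771×10⁸ K⁴.

T ≈ 115 K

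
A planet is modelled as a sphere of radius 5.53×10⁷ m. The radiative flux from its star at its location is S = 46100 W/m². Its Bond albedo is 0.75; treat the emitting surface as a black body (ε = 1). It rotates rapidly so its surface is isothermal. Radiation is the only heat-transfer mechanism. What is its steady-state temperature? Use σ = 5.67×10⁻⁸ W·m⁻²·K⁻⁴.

T ≈ 475 K

At equilibrium, absorbed power = emitted power.
Absorbing cross-section = πr² = 9.607×10¹⁵ m²; emitting surface = 4πr² = 3.843×10¹⁶ m² (ratio 4).
(1−a)S·A_cross = εσ·A_surf·T⁴  ⇒  T⁴ = (1−a)S/(4σ).
T⁴ = 0.250·46100/(4·5.67×10⁻⁸) = 5.082×10¹⁰ K⁴.
T = (5.082×10¹⁰)^(1/4).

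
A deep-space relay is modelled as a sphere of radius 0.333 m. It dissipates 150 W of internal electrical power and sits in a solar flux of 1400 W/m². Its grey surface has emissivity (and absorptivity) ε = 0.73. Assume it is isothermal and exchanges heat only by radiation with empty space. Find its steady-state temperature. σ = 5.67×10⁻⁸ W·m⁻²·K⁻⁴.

At steady state, absorbed solar power + internal power = radiated power.
Absorbed: α·S·A_cross = 0.73·1400·0.3484 = 356.0 W (cross-section πr²).
Total input = 356.0 + 150 = 506.0 W.
Radiated: εσ·A_surf·T⁴ with A_surf = 4πr² = 1.393 m².
T⁴ = 506.0/(0.73·5.67×10⁻⁸·1.393) = 8.774×10⁹ K⁴.

T ≈ 306 K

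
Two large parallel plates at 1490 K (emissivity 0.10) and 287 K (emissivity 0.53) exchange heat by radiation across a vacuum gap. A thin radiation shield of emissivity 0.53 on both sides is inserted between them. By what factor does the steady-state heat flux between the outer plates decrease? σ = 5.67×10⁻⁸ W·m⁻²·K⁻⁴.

Without shield: q₀ = σΔ(T⁴)/(1/ε₁+1/ε₂−1) with denominator 10.89.
With shield the two gaps are in series; the resistances add: (1/ε₁+1/ε_s−1)+(1/ε_s+1/ε₂−1) = 10.89+2.774 = 13.66.
Heat-flux ratio q₀/q = 13.66/10.89.

factor ≈ 1.25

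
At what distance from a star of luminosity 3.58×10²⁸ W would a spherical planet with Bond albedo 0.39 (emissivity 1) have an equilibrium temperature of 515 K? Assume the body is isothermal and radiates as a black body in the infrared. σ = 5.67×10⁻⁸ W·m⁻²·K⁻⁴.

d ≈ 3.30×10¹¹ m

For an isothermal black-emitting sphere, (1−a)S·πr² = σ·4πr²·T⁴ ⇒ S = 4σT⁴/(1−a).
S = 4·5.67×10⁻⁸·(515)⁴/0.610 = 26150 W/m².
Flux falls as S = L/(4πd²), so d = √(L/(4πS)) = √(3.58×10²⁸/(4π·26150)).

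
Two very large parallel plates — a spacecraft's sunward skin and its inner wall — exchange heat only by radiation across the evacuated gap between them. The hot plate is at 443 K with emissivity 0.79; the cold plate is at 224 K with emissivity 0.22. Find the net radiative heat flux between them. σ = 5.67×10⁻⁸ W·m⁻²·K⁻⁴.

q ≈ 424 W/m²

For two infinite grey parallel plates, q = σ(T₁⁴ − T₂⁴)/(1/ε₁ + 1/ε₂ − 1).
T₁⁴ − T₂⁴ = 3.851×10¹⁰ − 2.518×10⁹ = 3.600×10¹⁰ K⁴.
1/ε₁ + 1/ε₂ − 1 = 1.266 + 4.545 − 1 = 4.811.
q = 5.67×10⁻⁸ × 3.600×10¹⁰ / 4.811.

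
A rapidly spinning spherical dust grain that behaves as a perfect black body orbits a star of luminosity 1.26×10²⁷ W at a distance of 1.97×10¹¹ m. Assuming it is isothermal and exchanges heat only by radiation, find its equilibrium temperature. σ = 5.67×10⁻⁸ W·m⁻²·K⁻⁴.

T ≈ 327 K

First find the stellar flux at distance d: S = L/(4πd²) = 1.26×10²⁷/(4π·(1.97×10¹¹)²) = 2584 W/m².
For an isothermal sphere, absorbed (1−a)S·πr² = emitted σ·4πr²·T⁴, so T⁴ = (1−a)S/(4σ).
T⁴ = 1.00·2584/(4·5.67×10⁻⁸) = 1.139×10¹⁰ K⁴.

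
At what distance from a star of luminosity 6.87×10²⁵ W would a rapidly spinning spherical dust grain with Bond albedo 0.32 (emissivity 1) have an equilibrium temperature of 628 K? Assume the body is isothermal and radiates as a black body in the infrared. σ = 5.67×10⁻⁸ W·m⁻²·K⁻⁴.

d ≈ 1.03×10¹⁰ m

For an isothermal black-emitting sphere, (1−a)S·πr² = σ·4πr²·T⁴ ⇒ S = 4σT⁴/(1−a).
S = 4·5.67×10⁻⁸·(628)⁴/0.680 = 51880 W/m².
Flux falls as S = L/(4πd²), so d = √(L/(4πS)) = √(6.87×10²⁵/(4π·51880)).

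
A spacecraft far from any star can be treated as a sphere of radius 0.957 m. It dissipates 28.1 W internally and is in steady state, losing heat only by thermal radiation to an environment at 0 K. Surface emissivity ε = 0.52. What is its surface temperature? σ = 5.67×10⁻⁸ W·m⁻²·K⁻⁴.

Steady state: internal power = radiated power, P = εσA T⁴.
Radiating area A = 4πr² = 11.51 m².
T⁴ = P/(εσA) = 28.1/(0.52·5.67×10⁻⁸·11.51) = 8.281×10⁷ K⁴.
T = (8.281×10⁷)^(1/4).

T ≈ 95.4 K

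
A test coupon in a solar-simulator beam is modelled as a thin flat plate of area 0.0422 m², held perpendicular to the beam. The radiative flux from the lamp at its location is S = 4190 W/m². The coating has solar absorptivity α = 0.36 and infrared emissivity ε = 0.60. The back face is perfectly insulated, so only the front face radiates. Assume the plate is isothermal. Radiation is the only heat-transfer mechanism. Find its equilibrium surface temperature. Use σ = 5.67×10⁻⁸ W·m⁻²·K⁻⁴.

At equilibrium, absorbed power = emitted power.
Absorbing cross-section = A = 0.04220 m²; emitting surface = A = 0.04220 m² (ratio 1).
αS·A_cross = εσ·A_surf·T⁴  ⇒  T⁴ = αS/(ε·1σ).
T⁴ = 0.360·4190/(0.60·1·5.67×10⁻⁸) = 4.434×10¹⁰ K⁴.
T = (4.434×10¹⁰)^(1/4).

T ≈ 459 K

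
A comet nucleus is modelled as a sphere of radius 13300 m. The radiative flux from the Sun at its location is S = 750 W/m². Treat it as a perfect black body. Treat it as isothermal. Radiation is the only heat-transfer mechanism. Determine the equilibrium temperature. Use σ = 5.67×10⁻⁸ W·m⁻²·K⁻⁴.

At equilibrium, absorbed power = emitted power.
Absorbing cross-section = πr² = 5.557×10⁸ m²; emitting surface = 4πr² = 2.223×10⁹ m² (ratio 4).
S·A_cross = εσ·A_surf·T⁴  ⇒  T⁴ = S/(4σ).
T⁴ = 1.00·750/(4·5.67×10⁻⁸) = 3.307×10⁹ K⁴.
T = (3.307×10⁹)^(1/4).

T ≈ 240 K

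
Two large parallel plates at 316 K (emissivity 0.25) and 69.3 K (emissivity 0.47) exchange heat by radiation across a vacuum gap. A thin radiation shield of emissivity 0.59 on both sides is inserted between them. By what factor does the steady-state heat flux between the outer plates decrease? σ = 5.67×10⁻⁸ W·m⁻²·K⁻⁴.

Without shield: q₀ = σΔ(T⁴)/(1/ε₁+1/ε₂−1) with denominator 5.128.
With shield the two gaps are in series; the resistances add: (1/ε₁+1/ε_s−1)+(1/ε_s+1/ε₂−1) = 4.695+2.823 = 7.517.
Heat-flux ratio q₀/q = 7.517/5.128.

factor ≈ 1.47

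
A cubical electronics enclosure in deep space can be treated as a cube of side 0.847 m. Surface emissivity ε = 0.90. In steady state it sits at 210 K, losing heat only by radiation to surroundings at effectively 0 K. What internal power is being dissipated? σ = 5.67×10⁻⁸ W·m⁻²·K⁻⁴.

Steady state: P = εσA T⁴.
A = 6L² = 4.304 m²; T⁴ = (210)⁴ = 1.945×10⁹ K⁴.
P = 0.90 × 5.67×10⁻⁸ × 4.304 × 1.945×10⁹.

P ≈ 427 W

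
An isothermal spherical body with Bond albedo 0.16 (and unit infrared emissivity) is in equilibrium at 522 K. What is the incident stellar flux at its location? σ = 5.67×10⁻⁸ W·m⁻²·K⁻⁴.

(1−a)S·πr² = σ·4πr²·T⁴ ⇒ S = 4σT⁴/(1−a).
S = 4·5.67×10⁻⁸·7.425×10¹⁰/0.840.

S ≈ 20000 W/m²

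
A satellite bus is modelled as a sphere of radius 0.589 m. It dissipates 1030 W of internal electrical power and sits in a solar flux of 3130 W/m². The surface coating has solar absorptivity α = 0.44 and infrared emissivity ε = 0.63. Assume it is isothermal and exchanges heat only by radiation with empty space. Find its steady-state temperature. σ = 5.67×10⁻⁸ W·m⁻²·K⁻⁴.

T ≈ 357 K

At steady state, absorbed solar power + internal power = radiated power.
Absorbed: α·S·A_cross = 0.44·3130·1.090 = 1501 W (cross-section πr²).
Total input = 1501 + 1030 = 2531 W.
Radiated: εσ·A_surf·T⁴ with A_surf = 4πr² = 4.360 m².
T⁴ = 2531/(0.63·5.67×10⁻⁸·4.360) = 1.625×10¹⁰ K⁴.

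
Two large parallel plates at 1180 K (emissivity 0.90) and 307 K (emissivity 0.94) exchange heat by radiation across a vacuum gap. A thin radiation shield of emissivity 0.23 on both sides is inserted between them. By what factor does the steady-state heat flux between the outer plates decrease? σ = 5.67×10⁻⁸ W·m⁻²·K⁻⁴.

Without shield: q₀ = σΔ(T⁴)/(1/ε₁+1/ε₂−1) with denominator 1.175.
With shield the two gaps are in series; the resistances add: (1/ε₁+1/ε_s−1)+(1/ε_s+1/ε₂−1) = 4.459+4.412 = 8.871.
Heat-flux ratio q₀/q = 8.871/1.175.

factor ≈ 7.55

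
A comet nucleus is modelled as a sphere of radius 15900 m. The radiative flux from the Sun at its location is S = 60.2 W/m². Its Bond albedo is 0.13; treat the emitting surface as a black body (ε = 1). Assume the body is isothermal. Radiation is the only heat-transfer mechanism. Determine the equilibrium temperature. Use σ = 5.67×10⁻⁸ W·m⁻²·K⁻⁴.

T ≈ 123 K

At equilibrium, absorbed power = emitted power.
Absorbing cross-section = πr² = 7.942×10⁸ m²; emitting surface = 4πr² = 3.177×10⁹ m² (ratio 4).
(1−a)S·A_cross = εσ·A_surf·T⁴  ⇒  T⁴ = (1−a)S/(4σ).
T⁴ = 0.870·60.2/(4·5.67×10⁻⁸) = 2.309×10⁸ K⁴.
T = (2.309×10⁸)^(1/4).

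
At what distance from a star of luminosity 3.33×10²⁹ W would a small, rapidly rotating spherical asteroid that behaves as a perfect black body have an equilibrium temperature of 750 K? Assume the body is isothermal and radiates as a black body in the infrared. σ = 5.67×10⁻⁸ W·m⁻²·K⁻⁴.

d ≈ 6.08×10¹¹ m

For an isothermal black-emitting sphere, (1−a)S·πr² = σ·4πr²·T⁴ ⇒ S = 4σT⁴/(1−a).
S = 4·5.67×10⁻⁸·(750)⁴/1.00 = 71760 W/m².
Flux falls as S = L/(4πd²), so d = √(L/(4πS)) = √(3.33×10²⁹/(4π·71760)).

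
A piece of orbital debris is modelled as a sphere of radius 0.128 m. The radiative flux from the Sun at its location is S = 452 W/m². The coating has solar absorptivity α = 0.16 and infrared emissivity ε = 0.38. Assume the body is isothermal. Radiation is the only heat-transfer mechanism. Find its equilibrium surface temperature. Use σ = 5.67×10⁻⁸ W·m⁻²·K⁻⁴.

At equilibrium, absorbed power = emitted power.
Absorbing cross-section = πr² = 0.05147 m²; emitting surface = 4πr² = 0.2059 m² (ratio 4).
αS·A_cross = εσ·A_surf·T⁴  ⇒  T⁴ = αS/(ε·4σ).
T⁴ = 0.160·452/(0.38·4·5.67×10⁻⁸) = 8.391×10⁸ K⁴.
T = (8.391×10⁸)^(1/4).

T ≈ 170 K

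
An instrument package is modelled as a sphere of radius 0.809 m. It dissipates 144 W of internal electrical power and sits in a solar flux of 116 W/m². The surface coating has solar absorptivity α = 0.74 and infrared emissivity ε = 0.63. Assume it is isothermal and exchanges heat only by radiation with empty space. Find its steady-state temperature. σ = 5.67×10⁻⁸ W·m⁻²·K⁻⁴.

T ≈ 182 K

At steady state, absorbed solar power + internal power = radiated power.
Absorbed: α·S·A_cross = 0.74·116·2.056 = 176.5 W (cross-section πr²).
Total input = 176.5 + 144 = 320.5 W.
Radiated: εσ·A_surf·T⁴ with A_surf = 4πr² = 8.224 m².
T⁴ = 320.5/(0.63·5.67×10⁻⁸·8.224) = 1.091×10⁹ K⁴.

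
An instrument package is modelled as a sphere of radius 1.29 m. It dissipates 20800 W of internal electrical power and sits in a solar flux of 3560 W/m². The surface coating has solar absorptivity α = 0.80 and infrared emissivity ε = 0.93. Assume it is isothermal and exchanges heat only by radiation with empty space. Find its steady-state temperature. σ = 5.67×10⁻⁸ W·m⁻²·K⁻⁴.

T ≈ 424 K

At steady state, absorbed solar power + internal power = radiated power.
Absorbed: α·S·A_cross = 0.80·3560·5.228 = 14890 W (cross-section πr²).
Total input = 14890 + 20800 = 35690 W.
Radiated: εσ·A_surf·T⁴ with A_surf = 4πr² = 20.91 m².
T⁴ = 35690/(0.93·5.67×10⁻⁸·20.91) = 3.237×10¹⁰ K⁴.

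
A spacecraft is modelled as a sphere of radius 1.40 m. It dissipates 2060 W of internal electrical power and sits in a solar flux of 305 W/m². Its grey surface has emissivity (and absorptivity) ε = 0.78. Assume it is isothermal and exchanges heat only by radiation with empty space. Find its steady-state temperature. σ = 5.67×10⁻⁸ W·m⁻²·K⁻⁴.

At steady state, absorbed solar power + internal power = radiated power.
Absorbed: α·S·A_cross = 0.78·305·6.158 = 1465 W (cross-section πr²).
Total input = 1465 + 2060 = 3525 W.
Radiated: εσ·A_surf·T⁴ with A_surf = 4πr² = 24.63 m².
T⁴ = 3525/(0.78·5.67×10⁻⁸·24.63) = 3.236×10⁹ K⁴.

T ≈ 239 K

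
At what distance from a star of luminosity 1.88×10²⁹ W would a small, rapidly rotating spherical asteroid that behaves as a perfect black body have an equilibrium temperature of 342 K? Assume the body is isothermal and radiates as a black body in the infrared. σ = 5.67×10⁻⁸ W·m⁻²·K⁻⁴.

For an isothermal black-emitting sphere, (1−a)S·πr² = σ·4πr²·T⁴ ⇒ S = 4σT⁴/(1−a).
S = 4·5.67×10⁻⁸·(342)⁴/1.00 = 3103 W/m².
Flux falls as S = L/(4πd²), so d = √(L/(4πS)) = √(1.88×10²⁹/(4π·3103)).

d ≈ 2.20×10¹² m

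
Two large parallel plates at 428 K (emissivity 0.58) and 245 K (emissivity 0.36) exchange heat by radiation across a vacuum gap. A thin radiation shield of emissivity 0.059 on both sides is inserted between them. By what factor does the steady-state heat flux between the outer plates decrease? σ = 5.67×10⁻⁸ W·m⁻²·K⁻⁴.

Without shield: q₀ = σΔ(T⁴)/(1/ε₁+1/ε₂−1) with denominator 3.502.
With shield the two gaps are in series; the resistances add: (1/ε₁+1/ε_s−1)+(1/ε_s+1/ε₂−1) = 17.67+18.73 = 36.40.
Heat-flux ratio q₀/q = 36.40/3.502.

factor ≈ 10.4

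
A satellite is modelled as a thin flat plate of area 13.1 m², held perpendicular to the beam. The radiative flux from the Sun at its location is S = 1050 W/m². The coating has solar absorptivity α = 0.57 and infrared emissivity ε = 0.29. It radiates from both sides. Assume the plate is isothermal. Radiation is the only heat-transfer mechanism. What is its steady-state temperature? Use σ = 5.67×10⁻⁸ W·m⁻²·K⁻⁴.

T ≈ 367 K

At equilibrium, absorbed power = emitted power.
Absorbing cross-section = A = 13.10 m²; emitting surface = 2A = 26.20 m² (ratio 2).
αS·A_cross = εσ·A_surf·T⁴  ⇒  T⁴ = αS/(ε·2σ).
T⁴ = 0.570·1050/(0.29·2·5.67×10⁻⁸) = 1.820×10¹⁰ K⁴.
T = (1.820×10¹⁰)^(1/4).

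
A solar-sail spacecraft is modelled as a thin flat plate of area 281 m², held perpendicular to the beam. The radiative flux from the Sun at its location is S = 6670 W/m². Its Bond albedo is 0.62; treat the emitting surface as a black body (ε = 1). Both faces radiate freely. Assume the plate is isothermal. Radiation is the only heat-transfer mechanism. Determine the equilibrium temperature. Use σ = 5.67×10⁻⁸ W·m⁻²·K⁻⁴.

T ≈ 387 K

At equilibrium, absorbed power = emitted power.
Absorbing cross-section = A = 281.0 m²; emitting surface = 2A = 562.0 m² (ratio 2).
(1−a)S·A_cross = εσ·A_surf·T⁴  ⇒  T⁴ = (1−a)S/(2σ).
T⁴ = 0.380·6670/(2·5.67×10⁻⁸) = 2.235×10¹⁰ K⁴.
T = (2.235×10¹⁰)^(1/4).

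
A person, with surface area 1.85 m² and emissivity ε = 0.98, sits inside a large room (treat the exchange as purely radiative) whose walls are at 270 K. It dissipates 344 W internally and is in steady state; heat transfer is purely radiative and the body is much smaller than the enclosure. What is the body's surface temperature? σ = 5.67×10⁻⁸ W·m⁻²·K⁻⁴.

For a small grey body in a large enclosure, net radiated power = εσA(T⁴ − T_w⁴).
Steady state: P = εσA(T⁴ − T_w⁴) with A = 1.85 m².
T⁴ = P/(εσA) + T_w⁴ = 344/(0.98·5.67×10⁻⁸·1.850) + (270)⁴
    = 3.346×10⁹ + 5.314×10⁹ = 8.661×10⁹ K⁴.

T ≈ 305 K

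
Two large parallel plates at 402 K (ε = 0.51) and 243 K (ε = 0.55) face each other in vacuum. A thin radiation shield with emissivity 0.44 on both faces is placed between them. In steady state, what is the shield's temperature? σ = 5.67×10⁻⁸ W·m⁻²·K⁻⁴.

T_s ≈ 347 K

In steady state the net flux on the hot side equals that on the cold side.
σ(T₁⁴−T_s⁴)/D₁ = σ(T_s⁴−T₂⁴)/D₂, with D₁ = 1/ε₁+1/ε_s−1 = 3.234, D₂ = 1/ε_s+1/ε₂−1 = 3.091.
Solve for T_s⁴: T_s⁴ = (D₂·T₁⁴ + D₁·T₂⁴)/(D₁+D₂) = 1.455×10¹⁰ K⁴.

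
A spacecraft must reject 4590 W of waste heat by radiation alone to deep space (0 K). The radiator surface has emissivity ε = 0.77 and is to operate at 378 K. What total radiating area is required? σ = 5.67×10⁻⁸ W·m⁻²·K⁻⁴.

A ≈ 5.15 m²

P = εσA T⁴ ⇒ A = P/(εσT⁴).
T⁴ = 2.042×10¹⁰ K⁴.
A = 4590/(0.77 × 5.67×10⁻⁸ × 2.042×10¹⁰).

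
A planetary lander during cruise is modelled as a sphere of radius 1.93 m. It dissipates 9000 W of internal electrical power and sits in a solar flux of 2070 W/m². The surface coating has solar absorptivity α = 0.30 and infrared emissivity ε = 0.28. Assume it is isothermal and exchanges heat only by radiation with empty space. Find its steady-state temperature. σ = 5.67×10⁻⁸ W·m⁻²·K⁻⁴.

At steady state, absorbed solar power + internal power = radiated power.
Absorbed: α·S·A_cross = 0.30·2070·11.70 = 7267 W (cross-section πr²).
Total input = 7267 + 9000 = 16270 W.
Radiated: εσ·A_surf·T⁴ with A_surf = 4πr² = 46.81 m².
T⁴ = 16270/(0.28·5.67×10⁻⁸·46.81) = 2.189×10¹⁰ K⁴.

T ≈ 385 K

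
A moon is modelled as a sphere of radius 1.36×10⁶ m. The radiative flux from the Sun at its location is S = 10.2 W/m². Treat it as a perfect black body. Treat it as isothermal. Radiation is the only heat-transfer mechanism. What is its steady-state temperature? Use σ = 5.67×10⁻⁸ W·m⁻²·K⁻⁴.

T ≈ 81.9 K

At equilibrium, absorbed power = emitted power.
Absorbing cross-section = πr² = 5.811×10¹² m²; emitting surface = 4πr² = 2.324×10¹³ m² (ratio 4).
S·A_cross = εσ·A_surf·T⁴  ⇒  T⁴ = S/(4σ).
T⁴ = 1.00·10.2/(4·5.67×10⁻⁸) = 4.497×10⁷ K⁴.
T = (4.497×10⁷)^(1/4).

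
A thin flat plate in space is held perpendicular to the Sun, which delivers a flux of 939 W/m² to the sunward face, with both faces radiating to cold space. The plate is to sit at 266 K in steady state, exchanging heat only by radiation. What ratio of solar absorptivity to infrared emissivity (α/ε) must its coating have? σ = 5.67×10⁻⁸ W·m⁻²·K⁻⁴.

α/ε ≈ 0.605

Balance: αS·A = εσ·2A·T⁴ ⇒ α/ε = 2σT⁴/S.
α/ε = 2·5.67×10⁻⁸·(266)⁴/939 = 2·5.67×10⁻⁸·5.006×10⁹/939.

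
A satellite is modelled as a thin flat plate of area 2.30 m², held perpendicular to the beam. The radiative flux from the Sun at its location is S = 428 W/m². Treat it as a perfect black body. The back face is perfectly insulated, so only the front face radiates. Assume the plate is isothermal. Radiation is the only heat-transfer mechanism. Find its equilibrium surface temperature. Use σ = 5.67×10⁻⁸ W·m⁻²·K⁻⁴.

At equilibrium, absorbed power = emitted power.
Absorbing cross-section = A = 2.300 m²; emitting surface = A = 2.300 m² (ratio 1).
S·A_cross = εσ·A_surf·T⁴  ⇒  T⁴ = S/(1σ).
T⁴ = 1.00·428/(1·5.67×10⁻⁸) = 7.549×10⁹ K⁴.
T = (7.549×10⁹)^(1/4).

T ≈ 295 K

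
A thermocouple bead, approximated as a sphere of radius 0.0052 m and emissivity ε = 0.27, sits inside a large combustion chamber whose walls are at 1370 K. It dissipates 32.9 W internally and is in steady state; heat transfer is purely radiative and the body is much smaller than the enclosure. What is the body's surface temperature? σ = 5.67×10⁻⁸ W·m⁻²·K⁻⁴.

For a small grey body in a large enclosure, net radiated power = εσA(T⁴ − T_w⁴).
Steady state: P = εσA(T⁴ − T_w⁴) with A = 4πr² = 3.398×10⁻⁴ m².
T⁴ = P/(εσA) + T_w⁴ = 32.9/(0.27·5.67×10⁻⁸·3.398×10⁻⁴) + (1370)⁴
    = 6.325×10¹² + 3.523×10¹² = 9.847×10¹² K⁴.

T ≈ 1770 K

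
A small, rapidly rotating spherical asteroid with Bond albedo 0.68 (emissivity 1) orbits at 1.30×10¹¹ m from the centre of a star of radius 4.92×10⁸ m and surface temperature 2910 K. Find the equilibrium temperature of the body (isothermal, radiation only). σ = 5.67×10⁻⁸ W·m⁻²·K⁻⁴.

T ≈ 95.2 K

The star's surface emits σT_*⁴; at distance d the flux is S = σT_*⁴(R_*/d)².
S = 5.67×10⁻⁸·(2910)⁴·(4.92×10⁸/1.30×10¹¹)² = 58.24 W/m².
For an isothermal sphere T⁴ = (1−a)S/(4σ) = 8.217×10⁷ K⁴.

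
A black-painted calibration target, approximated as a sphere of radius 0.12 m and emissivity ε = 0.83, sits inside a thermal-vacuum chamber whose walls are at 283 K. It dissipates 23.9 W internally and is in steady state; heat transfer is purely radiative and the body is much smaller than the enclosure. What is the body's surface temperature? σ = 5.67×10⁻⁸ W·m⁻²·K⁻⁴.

T ≈ 310 K

For a small grey body in a large enclosure, net radiated power = εσA(T⁴ − T_w⁴).
Steady state: P = εσA(T⁴ − T_w⁴) with A = 4πr² = 0.1810 m².
T⁴ = P/(εσA) + T_w⁴ = 23.9/(0.83·5.67×10⁻⁸·0.1810) + (283)⁴
    = 2.806×10⁹ + 6.414×10⁹ = 9.221×10⁹ K⁴.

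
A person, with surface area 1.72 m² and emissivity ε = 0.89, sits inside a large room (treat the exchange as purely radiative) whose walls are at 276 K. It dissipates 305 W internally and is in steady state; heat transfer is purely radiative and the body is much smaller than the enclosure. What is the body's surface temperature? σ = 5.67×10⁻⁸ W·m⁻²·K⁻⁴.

For a small grey body in a large enclosure, net radiated power = εσA(T⁴ − T_w⁴).
Steady state: P = εσA(T⁴ − T_w⁴) with A = 1.72 m².
T⁴ = P/(εσA) + T_w⁴ = 305/(0.89·5.67×10⁻⁸·1.720) + (276)⁴
    = 3.514×10⁹ + 5.803×10⁹ = 9.317×10⁹ K⁴.

T ≈ 311 K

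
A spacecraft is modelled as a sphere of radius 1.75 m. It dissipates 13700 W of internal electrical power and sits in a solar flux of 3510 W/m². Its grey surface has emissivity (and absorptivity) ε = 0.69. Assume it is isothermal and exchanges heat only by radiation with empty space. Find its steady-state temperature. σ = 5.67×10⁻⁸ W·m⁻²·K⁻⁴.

At steady state, absorbed solar power + internal power = radiated power.
Absorbed: α·S·A_cross = 0.69·3510·9.621 = 23300 W (cross-section πr²).
Total input = 23300 + 13700 = 37000 W.
Radiated: εσ·A_surf·T⁴ with A_surf = 4πr² = 38.48 m².
T⁴ = 37000/(0.69·5.67×10⁻⁸·38.48) = 2.458×10¹⁰ K⁴.

T ≈ 396 K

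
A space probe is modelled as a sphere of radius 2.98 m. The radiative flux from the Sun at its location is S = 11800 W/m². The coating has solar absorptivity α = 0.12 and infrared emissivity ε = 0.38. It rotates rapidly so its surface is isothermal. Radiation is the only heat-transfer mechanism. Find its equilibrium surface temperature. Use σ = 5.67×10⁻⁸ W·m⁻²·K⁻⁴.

At equilibrium, absorbed power = emitted power.
Absorbing cross-section = πr² = 27.90 m²; emitting surface = 4πr² = 111.6 m² (ratio 4).
αS·A_cross = εσ·A_surf·T⁴  ⇒  T⁴ = αS/(ε·4σ).
T⁴ = 0.120·11800/(0.38·4·5.67×10⁻⁸) = 1.643×10¹⁰ K⁴.
T = (1.643×10¹⁰)^(1/4).

T ≈ 358 K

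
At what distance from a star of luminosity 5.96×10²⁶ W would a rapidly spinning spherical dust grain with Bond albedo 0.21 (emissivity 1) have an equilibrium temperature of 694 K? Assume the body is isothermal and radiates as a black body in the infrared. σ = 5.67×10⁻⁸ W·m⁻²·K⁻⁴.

For an isothermal black-emitting sphere, (1−a)S·πr² = σ·4πr²·T⁴ ⇒ S = 4σT⁴/(1−a).
S = 4·5.67×10⁻⁸·(694)⁴/0.790 = 66600 W/m².
Flux falls as S = L/(4πd²), so d = √(L/(4πS)) = √(5.96×10²⁶/(4π·66600)).

d ≈ 2.67×10¹⁰ m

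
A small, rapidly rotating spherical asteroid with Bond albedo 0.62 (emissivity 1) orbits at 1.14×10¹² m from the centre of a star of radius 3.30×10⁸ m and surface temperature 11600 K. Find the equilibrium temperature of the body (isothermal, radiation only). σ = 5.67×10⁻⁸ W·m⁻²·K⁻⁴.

The star's surface emits σT_*⁴; at distance d the flux is S = σT_*⁴(R_*/d)².
S = 5.67×10⁻⁸·(11600)⁴·(3.30×10⁸/1.14×10¹²)² = 86.03 W/m².
For an isothermal sphere T⁴ = (1−a)S/(4σ) = 1.441×10⁸ K⁴.

T ≈ 110 K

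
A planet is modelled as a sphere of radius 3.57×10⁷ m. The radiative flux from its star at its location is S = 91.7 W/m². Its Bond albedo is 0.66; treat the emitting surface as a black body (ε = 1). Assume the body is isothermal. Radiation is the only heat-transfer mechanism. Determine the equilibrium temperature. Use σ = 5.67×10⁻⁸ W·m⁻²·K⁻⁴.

T ≈ 108 K

At equilibrium, absorbed power = emitted power.
Absorbing cross-section = πr² = 4.004×10¹⁵ m²; emitting surface = 4πr² = 1.602×10¹⁶ m² (ratio 4).
(1−a)S·A_cross = εσ·A_surf·T⁴  ⇒  T⁴ = (1−a)S/(4σ).
T⁴ = 0.340·91.7/(4·5.67×10⁻⁸) = 1.375×10⁸ K⁴.
T = (1.375×10⁸)^(1/4).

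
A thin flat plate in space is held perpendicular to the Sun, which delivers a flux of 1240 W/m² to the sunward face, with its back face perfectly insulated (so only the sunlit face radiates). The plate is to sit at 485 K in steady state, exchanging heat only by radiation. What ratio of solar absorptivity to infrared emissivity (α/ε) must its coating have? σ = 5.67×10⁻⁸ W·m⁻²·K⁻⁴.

α/ε ≈ 2.53

Balance: αS·A = εσ·1A·T⁴ ⇒ α/ε = σT⁴/S.
α/ε = 5.67×10⁻⁸·(485)⁴/1240 = 5.67×10⁻⁸·5.533×10¹⁰/1240.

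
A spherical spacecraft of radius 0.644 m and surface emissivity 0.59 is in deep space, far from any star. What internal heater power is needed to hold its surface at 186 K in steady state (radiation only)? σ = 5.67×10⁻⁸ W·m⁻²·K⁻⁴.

P ≈ 209 W

P = εσ·4πr²·T⁴.
4πr² = 5.212 m²; T⁴ = 1.197×10⁹ K⁴.
P = 0.59·5.67×10⁻⁸·5.212·1.197×10⁹.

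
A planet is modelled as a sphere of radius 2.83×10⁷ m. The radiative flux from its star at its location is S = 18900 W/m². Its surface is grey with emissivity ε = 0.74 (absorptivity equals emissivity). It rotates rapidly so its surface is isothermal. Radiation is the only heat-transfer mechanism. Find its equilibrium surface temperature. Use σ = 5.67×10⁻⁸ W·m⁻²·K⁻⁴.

T ≈ 537 K

At equilibrium, absorbed power = emitted power.
Absorbing cross-section = πr² = 2.516×10¹⁵ m²; emitting surface = 4πr² = 1.006×10¹⁶ m² (ratio 4).
εS·A_cross = εσ·A_surf·T⁴  ⇒  T⁴ = S/(4σ)   (ε cancels).
T⁴ = 18900/(4·5.67×10⁻⁸) = 8.333×10¹⁰ K⁴.
T = (8.333×10¹⁰)^(1/4).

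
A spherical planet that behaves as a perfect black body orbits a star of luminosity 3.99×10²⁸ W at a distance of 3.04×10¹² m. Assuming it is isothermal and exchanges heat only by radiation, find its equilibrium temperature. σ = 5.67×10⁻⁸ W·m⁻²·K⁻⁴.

T ≈ 197 K

First find the stellar flux at distance d: S = L/(4πd²) = 3.99×10²⁸/(4π·(3.04×10¹²)²) = 343.6 W/m².
For an isothermal sphere, absorbed (1−a)S·πr² = emitted σ·4πr²·T⁴, so T⁴ = (1−a)S/(4σ).
T⁴ = 1.00·343.6/(4·5.67×10⁻⁸) = 1.515×10⁹ K⁴.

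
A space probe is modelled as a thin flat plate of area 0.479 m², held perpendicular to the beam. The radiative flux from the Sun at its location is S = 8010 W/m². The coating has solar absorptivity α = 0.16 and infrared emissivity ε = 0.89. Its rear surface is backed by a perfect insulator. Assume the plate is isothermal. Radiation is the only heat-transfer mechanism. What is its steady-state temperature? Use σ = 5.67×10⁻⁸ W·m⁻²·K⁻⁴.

At equilibrium, absorbed power = emitted power.
Absorbing cross-section = A = 0.4790 m²; emitting surface = A = 0.4790 m² (ratio 1).
αS·A_cross = εσ·A_surf·T⁴  ⇒  T⁴ = αS/(ε·1σ).
T⁴ = 0.160·8010/(0.89·1·5.67×10⁻⁸) = 2.540×10¹⁰ K⁴.
T = (2.540×10¹⁰)^(1/4).

T ≈ 399 K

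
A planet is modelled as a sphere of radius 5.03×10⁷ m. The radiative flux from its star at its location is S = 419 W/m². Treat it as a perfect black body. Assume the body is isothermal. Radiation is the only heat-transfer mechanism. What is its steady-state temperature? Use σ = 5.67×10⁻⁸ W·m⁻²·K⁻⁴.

At equilibrium, absorbed power = emitted power.
Absorbing cross-section = πr² = 7.949×10¹⁵ m²; emitting surface = 4πr² = 3.179×10¹⁶ m² (ratio 4).
S·A_cross = εσ·A_surf·T⁴  ⇒  T⁴ = S/(4σ).
T⁴ = 1.00·419/(4·5.67×10⁻⁸) = 1.847×10⁹ K⁴.
T = (1.847×10⁹)^(1/4).

T ≈ 207 K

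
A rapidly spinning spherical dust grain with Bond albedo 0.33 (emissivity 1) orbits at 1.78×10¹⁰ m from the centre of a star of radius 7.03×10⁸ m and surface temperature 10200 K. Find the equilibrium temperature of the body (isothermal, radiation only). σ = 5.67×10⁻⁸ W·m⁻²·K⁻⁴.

The star's surface emits σT_*⁴; at distance d the flux is S = σT_*⁴(R_*/d)².
S = 5.67×10⁻⁸·(10200)⁴·(7.03×10⁸/1.78×10¹⁰)² = 9.573×10⁵ W/m².
For an isothermal sphere T⁴ = (1−a)S/(4σ) = 2.828×10¹² K⁴.

T ≈ 1300 K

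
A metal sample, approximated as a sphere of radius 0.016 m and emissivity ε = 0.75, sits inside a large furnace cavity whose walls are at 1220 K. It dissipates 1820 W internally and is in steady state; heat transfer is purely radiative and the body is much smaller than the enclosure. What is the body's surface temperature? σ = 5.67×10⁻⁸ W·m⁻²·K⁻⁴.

T ≈ 1980 K

For a small grey body in a large enclosure, net radiated power = εσA(T⁴ − T_w⁴).
Steady state: P = εσA(T⁴ − T_w⁴) with A = 4πr² = 0.003217 m².
T⁴ = P/(εσA) + T_w⁴ = 1820/(0.75·5.67×10⁻⁸·0.003217) + (1220)⁴
    = 1.330×10¹³ + 2.215×10¹² = 1.552×10¹³ K⁴.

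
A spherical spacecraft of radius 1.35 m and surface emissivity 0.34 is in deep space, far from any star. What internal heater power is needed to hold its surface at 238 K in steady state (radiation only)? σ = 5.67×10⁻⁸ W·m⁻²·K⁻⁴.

P = εσ·4πr²·T⁴.
4πr² = 22.90 m²; T⁴ = 3.209×10⁹ K⁴.
P = 0.34·5.67×10⁻⁸·22.90·3.209×10⁹.

P ≈ 1420 W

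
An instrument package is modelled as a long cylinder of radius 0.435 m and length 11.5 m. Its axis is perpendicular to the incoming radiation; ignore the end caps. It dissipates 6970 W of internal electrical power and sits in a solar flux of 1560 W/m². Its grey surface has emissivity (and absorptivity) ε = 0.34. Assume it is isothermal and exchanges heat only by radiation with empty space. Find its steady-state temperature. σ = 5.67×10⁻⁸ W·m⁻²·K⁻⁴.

At steady state, absorbed solar power + internal power = radiated power.
Absorbed: α·S·A_cross = 0.34·1560·10.01 = 5307 W (cross-section 2rL).
Total input = 5307 + 6970 = 12280 W.
Radiated: εσ·A_surf·T⁴ with A_surf = 2πrL = 31.43 m².
T⁴ = 12280/(0.34·5.67×10⁻⁸·31.43) = 2.026×10¹⁰ K⁴.

T ≈ 377 K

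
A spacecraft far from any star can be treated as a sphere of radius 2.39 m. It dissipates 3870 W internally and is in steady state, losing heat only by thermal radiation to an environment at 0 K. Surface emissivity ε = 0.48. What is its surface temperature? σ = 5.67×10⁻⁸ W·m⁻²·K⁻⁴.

T ≈ 211 K

Steady state: internal power = radiated power, P = εσA T⁴.
Radiating area A = 4πr² = 71.78 m².
T⁴ = P/(εσA) = 3870/(0.48·5.67×10⁻⁸·71.78) = 1.981×10⁹ K⁴.
T = (1.981×10⁹)^(1/4).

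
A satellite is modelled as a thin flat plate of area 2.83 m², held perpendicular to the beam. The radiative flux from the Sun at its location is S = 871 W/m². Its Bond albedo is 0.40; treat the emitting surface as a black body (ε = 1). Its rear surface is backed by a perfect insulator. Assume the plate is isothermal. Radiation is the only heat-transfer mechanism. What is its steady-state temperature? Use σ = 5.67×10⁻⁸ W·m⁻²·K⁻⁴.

At equilibrium, absorbed power = emitted power.
Absorbing cross-section = A = 2.830 m²; emitting surface = A = 2.830 m² (ratio 1).
(1−a)S·A_cross = εσ·A_surf·T⁴  ⇒  T⁴ = (1−a)S/(1σ).
T⁴ = 0.600·871/(1·5.67×10⁻⁸) = 9.217×10⁹ K⁴.
T = (9.217×10⁹)^(1/4).

T ≈ 310 K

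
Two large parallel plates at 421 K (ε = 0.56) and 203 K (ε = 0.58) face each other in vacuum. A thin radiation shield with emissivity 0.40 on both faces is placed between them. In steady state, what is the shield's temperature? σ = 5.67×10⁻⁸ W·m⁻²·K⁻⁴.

In steady state the net flux on the hot side equals that on the cold side.
σ(T₁⁴−T_s⁴)/D₁ = σ(T_s⁴−T₂⁴)/D₂, with D₁ = 1/ε₁+1/ε_s−1 = 3.286, D₂ = 1/ε_s+1/ε₂−1 = 3.224.
Solve for T_s⁴: T_s⁴ = (D₂·T₁⁴ + D₁·T₂⁴)/(D₁+D₂) = 1.642×10¹⁰ K⁴.

T_s ≈ 358 K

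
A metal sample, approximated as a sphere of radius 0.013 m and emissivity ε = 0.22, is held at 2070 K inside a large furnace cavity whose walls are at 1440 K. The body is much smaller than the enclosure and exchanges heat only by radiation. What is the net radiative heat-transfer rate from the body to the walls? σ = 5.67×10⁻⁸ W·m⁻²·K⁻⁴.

For a small grey body in a large enclosure: P_net = εσA(T_body⁴ − T_wall⁴).
A = 4πr² = 0.002124 m²; T_body⁴ − T_wall⁴ = 1.836×10¹³ − 4.300×10¹² = 1.406×10¹³ K⁴.
|P_net| = 0.22·5.67×10⁻⁸·0.002124·1.406×10¹³.

P_net ≈ 372 W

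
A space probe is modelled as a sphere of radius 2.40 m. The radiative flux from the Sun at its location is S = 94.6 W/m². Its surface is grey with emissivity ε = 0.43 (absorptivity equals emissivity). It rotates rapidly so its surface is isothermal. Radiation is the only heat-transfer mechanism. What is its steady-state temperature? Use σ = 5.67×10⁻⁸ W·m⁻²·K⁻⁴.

T ≈ 143 K

At equilibrium, absorbed power = emitted power.
Absorbing cross-section = πr² = 18.10 m²; emitting surface = 4πr² = 72.38 m² (ratio 4).
εS·A_cross = εσ·A_surf·T⁴  ⇒  T⁴ = S/(4σ)   (ε cancels).
T⁴ = 94.6/(4·5.67×10⁻⁸) = 4.171×10⁸ K⁴.
T = (4.171×10⁸)^(1/4).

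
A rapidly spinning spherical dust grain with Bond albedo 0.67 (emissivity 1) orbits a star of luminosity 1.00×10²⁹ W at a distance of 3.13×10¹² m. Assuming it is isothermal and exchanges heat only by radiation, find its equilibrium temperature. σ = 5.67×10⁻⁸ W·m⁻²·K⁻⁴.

First find the stellar flux at distance d: S = L/(4πd²) = 1.00×10²⁹/(4π·(3.13×10¹²)²) = 812.3 W/m².
For an isothermal sphere, absorbed (1−a)S·πr² = emitted σ·4πr²·T⁴, so T⁴ = (1−a)S/(4σ).
T⁴ = 0.330·812.3/(4·5.67×10⁻⁸) = 1.182×10⁹ K⁴.

T ≈ 185 K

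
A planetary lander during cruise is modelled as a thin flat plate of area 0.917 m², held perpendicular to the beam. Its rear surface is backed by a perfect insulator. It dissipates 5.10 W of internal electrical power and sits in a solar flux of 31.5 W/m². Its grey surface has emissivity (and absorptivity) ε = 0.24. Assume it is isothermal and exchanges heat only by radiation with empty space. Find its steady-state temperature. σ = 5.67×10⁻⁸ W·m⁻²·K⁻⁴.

At steady state, absorbed solar power + internal power = radiated power.
Absorbed: α·S·A_cross = 0.24·31.5·0.9170 = 6.933 W (cross-section A).
Total input = 6.933 + 5.10 = 12.03 W.
Radiated: εσ·A_surf·T⁴ with A_surf = A = 0.9170 m².
T⁴ = 12.03/(0.24·5.67×10⁻⁸·0.9170) = 9.643×10⁸ K⁴.

T ≈ 176 K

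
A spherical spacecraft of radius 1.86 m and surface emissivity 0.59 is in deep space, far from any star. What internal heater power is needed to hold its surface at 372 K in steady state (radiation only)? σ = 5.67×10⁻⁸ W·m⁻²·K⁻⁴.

P = εσ·4πr²·T⁴.
4πr² = 43.47 m²; T⁴ = 1.915×10¹⁰ K⁴.
P = 0.59·5.67×10⁻⁸·43.47·1.915×10¹⁰.

P ≈ 27900 W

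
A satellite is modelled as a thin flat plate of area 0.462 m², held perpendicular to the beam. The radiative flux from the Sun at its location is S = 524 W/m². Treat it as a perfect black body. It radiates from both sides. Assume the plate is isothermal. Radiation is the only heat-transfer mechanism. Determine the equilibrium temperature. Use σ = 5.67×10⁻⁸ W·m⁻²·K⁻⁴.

At equilibrium, absorbed power = emitted power.
Absorbing cross-section = A = 0.4620 m²; emitting surface = 2A = 0.9240 m² (ratio 2).
S·A_cross = εσ·A_surf·T⁴  ⇒  T⁴ = S/(2σ).
T⁴ = 1.00·524/(2·5.67×10⁻⁸) = 4.621×10⁹ K⁴.
T = (4.621×10⁹)^(1/4).

T ≈ 261 K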